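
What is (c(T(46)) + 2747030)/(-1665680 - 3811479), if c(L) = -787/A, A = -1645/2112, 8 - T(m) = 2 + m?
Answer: -4520526494/9009926555 ≈ -0.50173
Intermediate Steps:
T(m) = 6 - m (T(m) = 8 - (2 + m) = 8 + (-2 - m) = 6 - m)
A = -1645/2112 (A = -1645*1/2112 = -1645/2112 ≈ -0.77888)
c(L) = 1662144/1645 (c(L) = -787/(-1645/2112) = -787*(-2112/1645) = 1662144/1645)
(c(T(46)) + 2747030)/(-1665680 - 3811479) = (1662144/1645 + 2747030)/(-1665680 - 3811479) = (4520526494/1645)/(-5477159) = (4520526494/1645)*(-1/5477159) = -4520526494/9009926555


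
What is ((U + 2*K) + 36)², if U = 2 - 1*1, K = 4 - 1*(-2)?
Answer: 2401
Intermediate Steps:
K = 6 (K = 4 + 2 = 6)
U = 1 (U = 2 - 1 = 1)
((U + 2*K) + 36)² = ((1 + 2*6) + 36)² = ((1 + 12) + 36)² = (13 + 36)² = 49² = 2401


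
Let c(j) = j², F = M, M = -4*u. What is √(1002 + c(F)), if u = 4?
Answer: √1258 ≈ 35.468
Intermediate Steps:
M = -16 (M = -4*4 = -16)
F = -16
√(1002 + c(F)) = √(1002 + (-16)²) = √(1002 + 256) = √1258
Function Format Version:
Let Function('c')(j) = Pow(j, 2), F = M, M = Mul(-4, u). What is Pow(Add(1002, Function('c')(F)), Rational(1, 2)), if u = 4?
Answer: Pow(1258, Rational(1, 2)) ≈ 35.468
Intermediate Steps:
M = -16 (M = Mul(-4, 4) = -16)
F = -16
Pow(Add(1002, Function('c')(F)), Rational(1, 2)) = Pow(Add(1002, Pow(-16, 2)), Rational(1, 2)) = Pow(Add(1002, 256), Rational(1, 2)) = Pow(1258, Rational(1, 2))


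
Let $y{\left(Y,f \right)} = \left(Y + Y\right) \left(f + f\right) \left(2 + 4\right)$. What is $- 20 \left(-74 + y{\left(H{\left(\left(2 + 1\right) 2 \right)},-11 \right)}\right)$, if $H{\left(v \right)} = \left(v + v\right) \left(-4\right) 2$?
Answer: $-505400$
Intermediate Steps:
$H{\left(v \right)} = - 16 v$ ($H{\left(v \right)} = 2 v \left(-4\right) 2 = - 8 v 2 = - 16 v$)
$y{\left(Y,f \right)} = 24 Y f$ ($y{\left(Y,f \right)} = 2 Y 2 f 6 = 4 Y f 6 = 24 Y f$)
$- 20 \left(-74 + y{\left(H{\left(\left(2 + 1\right) 2 \right)},-11 \right)}\right) = - 20 \left(-74 + 24 \left(- 16 \left(2 + 1\right) 2\right) \left(-11\right)\right) = - 20 \left(-74 + 24 \left(- 16 \cdot 3 \cdot 2\right) \left(-11\right)\right) = - 20 \left(-74 + 24 \left(\left(-16\right) 6\right) \left(-11\right)\right) = - 20 \left(-74 + 24 \left(-96\right) \left(-11\right)\right) = - 20 \left(-74 + 25344\right) = \left(-20\right) 25270 = -505400$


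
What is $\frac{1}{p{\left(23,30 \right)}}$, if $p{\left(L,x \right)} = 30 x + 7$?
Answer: $\frac{1}{907} \approx 0.0011025$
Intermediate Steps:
$p{\left(L,x \right)} = 7 + 30 x$
$\frac{1}{p{\left(23,30 \right)}} = \frac{1}{7 + 30 \cdot 30} = \frac{1}{7 + 900} = \frac{1}{907}$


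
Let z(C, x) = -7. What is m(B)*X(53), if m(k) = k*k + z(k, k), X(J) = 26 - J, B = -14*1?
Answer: -5103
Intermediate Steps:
B = -14
m(k) = -7 + k**2 (m(k) = k*k - 7 = k**2 - 7 = -7 + k**2)
m(B)*X(53) = (-7 + (-14)**2)*(26 - 1*53) = (-7 + 196)*(26 - 53) = 189*(-27) = -5103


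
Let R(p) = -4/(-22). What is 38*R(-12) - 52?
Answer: -496/11 ≈ -45.091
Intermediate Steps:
R(p) = 2/11 (R(p) = -4*(-1/22) = 2/11)
38*R(-12) - 52 = 38*(2/11) - 52 = 76/11 - 52 = -496/11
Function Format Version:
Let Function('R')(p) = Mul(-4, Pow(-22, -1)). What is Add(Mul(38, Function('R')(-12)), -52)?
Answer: Rational(-496, 11) ≈ -45.091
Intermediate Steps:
Function('R')(p) = Rational(2, 11) (Function('R')(p) = Mul(-4, Rational(-1, 22)) = Rational(2, 11))
Add(Mul(38, Function('R')(-12)), -52) = Add(Mul(38, Rational(2, 11)), -52) = Add(Rational(76, 11), -52) = Rational(-496, 11)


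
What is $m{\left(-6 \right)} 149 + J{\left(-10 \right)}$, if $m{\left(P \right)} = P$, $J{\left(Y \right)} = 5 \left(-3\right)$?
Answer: $-909$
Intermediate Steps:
$J{\left(Y \right)} = -15$
$m{\left(-6 \right)} 149 + J{\left(-10 \right)} = \left(-6\right) 149 - 15 = -894 - 15 = -909$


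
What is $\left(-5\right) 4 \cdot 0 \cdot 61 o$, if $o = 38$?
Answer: $0$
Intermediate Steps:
$\left(-5\right) 4 \cdot 0 \cdot 61 o = \left(-5\right) 4 \cdot 0 \cdot 61 \cdot 38 = \left(-20\right) 0 \cdot 61 \cdot 38 = 0 \cdot 61 \cdot 38 = 0 \cdot 38 = 0$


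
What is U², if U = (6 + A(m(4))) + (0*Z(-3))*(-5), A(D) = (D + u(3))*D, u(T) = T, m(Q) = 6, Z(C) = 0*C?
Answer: 3600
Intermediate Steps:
Z(C) = 0
A(D) = D*(3 + D) (A(D) = (D + 3)*D = (3 + D)*D = D*(3 + D))
U = 60 (U = (6 + 6*(3 + 6)) + (0*0)*(-5) = (6 + 6*9) + 0*(-5) = (6 + 54) + 0 = 60 + 0 = 60)
U² = 60² = 3600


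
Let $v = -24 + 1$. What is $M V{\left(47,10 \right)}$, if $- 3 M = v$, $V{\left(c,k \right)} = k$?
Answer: $\frac{230}{3} \approx 76.667$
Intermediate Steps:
$v = -23$
$M = \frac{23}{3}$ ($M = \left(- \frac{1}{3}\right) \left(-23\right) = \frac{23}{3} \approx 7.6667$)
$M V{\left(47,10 \right)} = \frac{23}{3} \cdot 10 = \frac{230}{3}$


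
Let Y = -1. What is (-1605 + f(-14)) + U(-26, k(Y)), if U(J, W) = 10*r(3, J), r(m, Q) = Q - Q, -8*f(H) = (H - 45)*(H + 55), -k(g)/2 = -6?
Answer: -10421/8 ≈ -1302.6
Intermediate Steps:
k(g) = 12 (k(g) = -2*(-6) = 12)
f(H) = -(-45 + H)*(55 + H)/8 (f(H) = -(H - 45)*(H + 55)/8 = -(-45 + H)*(55 + H)/8)
r(m, Q) = 0
U(J, W) = 0 (U(J, W) = 10*0 = 0)
(-1605 + f(-14)) + U(-26, k(Y)) = (-1605 + (2475/8 - 5/4*(-14) - ⅛*(-14)²)) + 0 = (-1605 + (2475/8 + 35/2 - ⅛*196)) + 0 = (-1605 + (2475/8 + 35/2 - 49/2)) + 0 = (-1605 + 2419/8) + 0 = -10421/8 + 0 = -10421/8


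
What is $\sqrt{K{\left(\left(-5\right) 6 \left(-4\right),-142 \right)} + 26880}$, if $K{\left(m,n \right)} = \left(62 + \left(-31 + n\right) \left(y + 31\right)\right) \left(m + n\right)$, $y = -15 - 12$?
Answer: $2 \sqrt{10185} \approx 201.84$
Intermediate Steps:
$y = -27$
$K{\left(m,n \right)} = \left(-62 + 4 n\right) \left(m + n\right)$ ($K{\left(m,n \right)} = \left(62 + \left(-31 + n\right) \left(-27 + 31\right)\right) \left(m + n\right) = \left(62 + \left(-31 + n\right) 4\right) \left(m + n\right) = \left(62 + \left(-124 + 4 n\right)\right) \left(m + n\right) = \left(-62 + 4 n\right) \left(m + n\right)$)
$\sqrt{K{\left(\left(-5\right) 6 \left(-4\right),-142 \right)} + 26880} = \sqrt{\left(- 62 \left(-5\right) 6 \left(-4\right) - -8804 + 4 \left(-142\right)^{2} + 4 \left(-5\right) 6 \left(-4\right) \left(-142\right)\right) + 26880} = \sqrt{\left(- 62 \left(\left(-30\right) \left(-4\right)\right) + 8804 + 4 \cdot 20164 + 4 \left(\left(-30\right) \left(-4\right)\right) \left(-142\right)\right) + 26880} = \sqrt{\left(\left(-62\right) 120 + 8804 + 80656 + 4 \cdot 120 \left(-142\right)\right) + 26880} = \sqrt{\left(-7440 + 8804 + 80656 - 68160\right) + 26880} = \sqrt{13860 + 26880} = \sqrt{40740} = 2 \sqrt{10185}$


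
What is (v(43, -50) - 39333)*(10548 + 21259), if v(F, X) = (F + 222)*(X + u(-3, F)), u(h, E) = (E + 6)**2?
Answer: 18565173374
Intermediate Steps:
u(h, E) = (6 + E)**2
v(F, X) = (222 + F)*(X + (6 + F)**2) (v(F, X) = (F + 222)*(X + (6 + F)**2) = (222 + F)*(X + (6 + F)**2))
(v(43, -50) - 39333)*(10548 + 21259) = ((222*(-50) + 222*(6 + 43)**2 + 43*(-50) + 43*(6 + 43)**2) - 39333)*(10548 + 21259) = ((-11100 + 222*49**2 - 2150 + 43*49**2) - 39333)*31807 = ((-11100 + 222*2401 - 2150 + 43*2401) - 39333)*31807 = ((-11100 + 533022 - 2150 + 103243) - 39333)*31807 = (623015 - 39333)*31807 = 583682*31807 = 18565173374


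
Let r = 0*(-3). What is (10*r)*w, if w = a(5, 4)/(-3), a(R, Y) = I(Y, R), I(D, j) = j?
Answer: 0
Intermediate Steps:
a(R, Y) = R
w = -5/3 (w = 5/(-3) = 5*(-1/3) = -5/3 ≈ -1.6667)
r = 0
(10*r)*w = (10*0)*(-5/3) = 0*(-5/3) = 0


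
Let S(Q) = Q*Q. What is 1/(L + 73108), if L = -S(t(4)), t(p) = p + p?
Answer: 1/73044 ≈ 1.3690e-5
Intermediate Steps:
t(p) = 2*p
S(Q) = Q²
L = -64 (L = -(2*4)² = -1*8² = -1*64 = -64)
1/(L + 73108) = 1/(-64 + 73108) = 1/73044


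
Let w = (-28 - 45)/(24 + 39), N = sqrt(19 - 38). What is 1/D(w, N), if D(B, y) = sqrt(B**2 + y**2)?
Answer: -63*I*sqrt(70082)/70082 ≈ -0.23798*I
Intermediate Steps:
N = I*sqrt(19) (N = sqrt(-19) = I*sqrt(19) ≈ 4.3589*I)
w = -73/63 ≈ -1.1587
1/D(w, N) = 1/(sqrt((-73/63)**2 + (I*sqrt(19))**2)) = 1/(sqrt(5329/3969 - 19)) = 1/(sqrt(-70082/3969)) = 1/(I*sqrt(70082)/63) = -63*I*sqrt(70082)/70082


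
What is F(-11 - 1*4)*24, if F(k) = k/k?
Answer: 24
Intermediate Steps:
F(k) = 1
F(-11 - 1*4)*24 = 1*24 = 24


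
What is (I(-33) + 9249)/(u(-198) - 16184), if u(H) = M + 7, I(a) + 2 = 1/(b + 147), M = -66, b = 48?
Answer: -1803166/3167385 ≈ -0.56929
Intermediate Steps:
I(a) = -389/195 (I(a) = -2 + 1/(48 + 147) = -2 + 1/195 = -389/195)
u(H) = -59 (u(H) = -66 + 7 = -59)
(I(-33) + 9249)/(u(-198) - 16184) = (-389/195 + 9249)/(-59 - 16184) = (1803166/195)/(-16243) = (1803166/195)*(-1/16243) = -1803166/3167385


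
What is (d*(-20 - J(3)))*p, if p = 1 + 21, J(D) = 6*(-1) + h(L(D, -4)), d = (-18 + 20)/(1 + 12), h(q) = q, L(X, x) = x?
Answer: -440/13 ≈ -33.846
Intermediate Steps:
d = 2/13 ≈ 0.15385
J(D) = -10 (J(D) = 6*(-1) - 4 = -6 - 4 = -10)
p = 22
(d*(-20 - J(3)))*p = (2*(-20 - 1*(-10))/13)*22 = (2*(-20 + 10)/13)*22 = ((2/13)*(-10))*22 = -20/13*22 = -440/13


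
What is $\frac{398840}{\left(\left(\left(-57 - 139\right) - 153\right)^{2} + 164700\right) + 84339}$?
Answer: $\frac{9971}{9271} \approx 1.0755$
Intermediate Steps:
$\frac{398840}{\left(\left(\left(-57 - 139\right) - 153\right)^{2} + 164700\right) + 84339} = \frac{398840}{\left(\left(-196 - 153\right)^{2} + 164700\right) + 84339} = \frac{398840}{\left(\left(-349\right)^{2} + 164700\right) + 84339} = \frac{398840}{\left(121801 + 164700\right) + 84339} = \frac{398840}{286501 + 84339} = \frac{398840}{370840} = 398840 \cdot \frac{1}{370840} = \frac{9971}{9271}$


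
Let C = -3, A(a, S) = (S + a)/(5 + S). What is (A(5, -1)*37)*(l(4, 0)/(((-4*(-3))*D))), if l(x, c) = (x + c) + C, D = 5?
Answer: 37/60 ≈ 0.61667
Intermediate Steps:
A(a, S) = (S + a)/(5 + S)
l(x, c) = -3 + c + x (l(x, c) = (x + c) - 3 = (c + x) - 3 = -3 + c + x)
(A(5, -1)*37)*(l(4, 0)/(((-4*(-3))*D))) = (((-1 + 5)/(5 - 1))*37)*((-3 + 0 + 4)/((-4*(-3)*5))) = ((4/4)*37)*(1/(12*5)) = (((1/4)*4)*37)*(1/60) = (1*37)*(1*(1/60)) = 37*(1/60) = 37/60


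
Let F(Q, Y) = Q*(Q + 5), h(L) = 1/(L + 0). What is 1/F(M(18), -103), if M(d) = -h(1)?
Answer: -¼ ≈ -0.25000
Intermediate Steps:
h(L) = 1/L
M(d) = -1 (M(d) = -1/1 = -1*1 = -1)
F(Q, Y) = Q*(5 + Q)
1/F(M(18), -103) = 1/(-(5 - 1)) = 1/(-1*4) = 1/(-4) = -¼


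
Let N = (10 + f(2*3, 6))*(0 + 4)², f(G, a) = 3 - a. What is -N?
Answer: -112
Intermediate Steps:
N = 112 (N = (10 + (3 - 1*6))*(0 + 4)² = (10 + (3 - 6))*4² = (10 - 3)*16 = 7*16 = 112)
-N = -1*112 = -112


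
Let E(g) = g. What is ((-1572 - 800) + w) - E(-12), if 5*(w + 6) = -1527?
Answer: -13357/5 ≈ -2671.4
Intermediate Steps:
w = -1557/5 (w = -6 + (⅕)*(-1527) = -6 - 1527/5 = -1557/5 ≈ -311.40)
((-1572 - 800) + w) - E(-12) = ((-1572 - 800) - 1557/5) - 1*(-12) = (-2372 - 1557/5) + 12 = -13417/5 + 12 = -13357/5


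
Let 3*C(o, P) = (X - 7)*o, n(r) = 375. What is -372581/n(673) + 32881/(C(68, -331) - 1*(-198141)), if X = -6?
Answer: -221104363034/222577125 ≈ -993.38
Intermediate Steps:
C(o, P) = -13*o/3 (C(o, P) = ((-6 - 7)*o)/3 = (-13*o)/3 = -13*o/3)
-372581/n(673) + 32881/(C(68, -331) - 1*(-198141)) = -372581/375 + 32881/(-13/3*68 - 1*(-198141)) = -372581*1/375 + 32881/(-884/3 + 198141) = -372581/375 + 32881/(593539/3) = -372581/375 + 32881*(3/593539) = -372581/375 + 98643/593539 = -221104363034/222577125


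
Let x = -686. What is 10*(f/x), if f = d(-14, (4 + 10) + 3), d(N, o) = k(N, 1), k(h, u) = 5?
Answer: -25/343 ≈ -0.072886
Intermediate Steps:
d(N, o) = 5
f = 5
10*(f/x) = 10*(5/(-686)) = 10*(5*(-1/686)) = 10*(-5/686) = -25/343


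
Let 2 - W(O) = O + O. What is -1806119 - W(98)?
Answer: -1805925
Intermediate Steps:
W(O) = 2 - 2*O (W(O) = 2 - (O + O) = 2 - 2*O)
-1806119 - W(98) = -1806119 - (2 - 2*98) = -1806119 - (2 - 196) = -1806119 - 1*(-194) = -1806119 + 194 = -1805925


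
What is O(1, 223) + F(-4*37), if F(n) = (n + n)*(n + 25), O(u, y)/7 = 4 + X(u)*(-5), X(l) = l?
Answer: 36401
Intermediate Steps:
O(u, y) = 28 - 35*u (O(u, y) = 7*(4 + u*(-5)) = 7*(4 - 5*u) = 28 - 35*u)
F(n) = 2*n*(25 + n) (F(n) = (2*n)*(25 + n) = 2*n*(25 + n))
O(1, 223) + F(-4*37) = (28 - 35*1) + 2*(-4*37)*(25 - 4*37) = (28 - 35) + 2*(-148)*(25 - 148) = -7 + 2*(-148)*(-123) = -7 + 36408 = 36401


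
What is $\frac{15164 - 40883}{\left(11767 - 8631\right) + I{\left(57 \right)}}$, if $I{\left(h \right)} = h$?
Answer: $- \frac{25719}{3193} \approx -8.0548$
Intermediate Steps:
$\frac{15164 - 40883}{\left(11767 - 8631\right) + I{\left(57 \right)}} = \frac{15164 - 40883}{\left(11767 - 8631\right) + 57} = - \frac{25719}{3136 + 57} = - \frac{25719}{3193}$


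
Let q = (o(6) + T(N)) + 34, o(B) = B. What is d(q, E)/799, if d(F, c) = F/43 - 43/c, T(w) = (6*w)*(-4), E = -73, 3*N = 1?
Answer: 4185/2508061 ≈ 0.0016686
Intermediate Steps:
N = 1/3 (N = (1/3)*1 = 1/3 ≈ 0.33333)
T(w) = -24*w
q = 32 (q = (6 - 24*1/3) + 34 = (6 - 8) + 34 = -2 + 34 = 32)
d(F, c) = -43/c + F/43 (d(F, c) = F*(1/43) - 43/c = F/43 - 43/c = -43/c + F/43)
d(q, E)/799 = (-43/(-73) + (1/43)*32)/799 = (-43*(-1/73) + 32/43)*(1/799) = (43/73 + 32/43)*(1/799) = (4185/3139)*(1/799) = 4185/2508061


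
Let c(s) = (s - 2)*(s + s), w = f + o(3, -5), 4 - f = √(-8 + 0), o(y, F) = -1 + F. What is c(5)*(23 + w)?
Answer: 630 - 60*I*√2 ≈ 630.0 - 84.853*I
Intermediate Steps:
f = 4 - 2*I*√2 (f = 4 - √(-8 + 0) = 4 - √(-8) = 4 - 2*I*√2 ≈ 4.0 - 2.8284*I)
w = -2 - 2*I*√2 (w = (4 - 2*I*√2) + (-1 - 5) = (4 - 2*I*√2) - 6 = -2 - 2*I*√2 ≈ -2.0 - 2.8284*I)
c(s) = 2*s*(-2 + s) (c(s) = (-2 + s)*(2*s) = 2*s*(-2 + s))
c(5)*(23 + w) = (2*5*(-2 + 5))*(23 + (-2 - 2*I*√2)) = (2*5*3)*(21 - 2*I*√2) = 30*(21 - 2*I*√2) = 630 - 60*I*√2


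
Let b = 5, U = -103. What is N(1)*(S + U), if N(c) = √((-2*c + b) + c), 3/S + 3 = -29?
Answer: -3299/16 ≈ -206.19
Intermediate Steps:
S = -3/32 (S = 3/(-3 - 29) = 3/(-32) = 3*(-1/32) = -3/32 ≈ -0.093750)
N(c) = √(5 - c) (N(c) = √((-2*c + 5) + c) = √((5 - 2*c) + c) = √(5 - c))
N(1)*(S + U) = √(5 - 1*1)*(-3/32 - 103) = √(5 - 1)*(-3299/32) = √4*(-3299/32) = 2*(-3299/32) = -3299/16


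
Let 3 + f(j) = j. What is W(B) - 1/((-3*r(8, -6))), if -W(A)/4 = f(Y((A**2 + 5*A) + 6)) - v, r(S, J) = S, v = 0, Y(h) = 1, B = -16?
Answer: 193/24 ≈ 8.0417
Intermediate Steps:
f(j) = -3 + j
W(A) = 8 (W(A) = -4*((-3 + 1) - 1*0) = -4*(-2 + 0) = -4*(-2) = 8)
W(B) - 1/((-3*r(8, -6))) = 8 - 1/((-3*8)) = 8 - 1/(-24) = 8 - 1*(-1/24) = 8 + 1/24 = 193/24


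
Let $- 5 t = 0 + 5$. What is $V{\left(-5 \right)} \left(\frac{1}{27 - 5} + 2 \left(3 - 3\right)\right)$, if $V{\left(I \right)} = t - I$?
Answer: $\frac{2}{11} \approx 0.18182$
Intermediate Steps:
$t = -1$ ($t = - \frac{0 + 5}{5} = \left(- \frac{1}{5}\right) 5 = -1$)
$V{\left(I \right)} = -1 - I$
$V{\left(-5 \right)} \left(\frac{1}{27 - 5} + 2 \left(3 - 3\right)\right) = \left(-1 - -5\right) \left(\frac{1}{27 - 5} + 2 \left(3 - 3\right)\right) = \left(-1 + 5\right) \left(\frac{1}{22} + 2 \cdot 0\right) = 4 \left(\frac{1}{22} + 0\right) = 4 \cdot \frac{1}{22} = \frac{2}{11}$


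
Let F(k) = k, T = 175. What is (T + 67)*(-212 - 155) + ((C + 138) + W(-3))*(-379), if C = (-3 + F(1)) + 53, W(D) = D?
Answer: -159308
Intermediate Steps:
C = 51 (C = (-3 + 1) + 53 = -2 + 53 = 51)
(T + 67)*(-212 - 155) + ((C + 138) + W(-3))*(-379) = (175 + 67)*(-212 - 155) + ((51 + 138) - 3)*(-379) = 242*(-367) + (189 - 3)*(-379) = -88814 + 186*(-379) = -88814 - 70494 = -159308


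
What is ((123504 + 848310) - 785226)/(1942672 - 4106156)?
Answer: -46647/540871 ≈ -0.086244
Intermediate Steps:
((123504 + 848310) - 785226)/(1942672 - 4106156) = (971814 - 785226)/(-2163484) = 186588*(-1/2163484) = -46647/540871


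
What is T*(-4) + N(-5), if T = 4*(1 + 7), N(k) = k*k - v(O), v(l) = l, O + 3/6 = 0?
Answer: -205/2 ≈ -102.50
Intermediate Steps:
O = -½ (O = -½ + 0 = -½ ≈ -0.50000)
N(k) = ½ + k² (N(k) = k*k - 1*(-½) = k² + ½ = ½ + k²)
T = 32 (T = 4*8 = 32)
T*(-4) + N(-5) = 32*(-4) + (½ + (-5)²) = -128 + (½ + 25) = -128 + 51/2 = -205/2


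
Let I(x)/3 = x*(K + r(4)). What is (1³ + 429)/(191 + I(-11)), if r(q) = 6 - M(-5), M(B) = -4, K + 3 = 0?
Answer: -43/4 ≈ -10.750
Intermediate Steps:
K = -3 (K = -3 + 0 = -3)
r(q) = 10 (r(q) = 6 - 1*(-4) = 6 + 4 = 10)
I(x) = 21*x (I(x) = 3*(x*(-3 + 10)) = 3*(x*7) = 3*(7*x) = 21*x)
(1³ + 429)/(191 + I(-11)) = (1³ + 429)/(191 + 21*(-11)) = (1 + 429)/(191 - 231) = 430/(-40) = 430*(-1/40) = -43/4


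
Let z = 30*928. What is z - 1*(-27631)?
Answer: 55471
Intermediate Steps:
z = 27840
z - 1*(-27631) = 27840 - 1*(-27631) = 27840 + 27631 = 55471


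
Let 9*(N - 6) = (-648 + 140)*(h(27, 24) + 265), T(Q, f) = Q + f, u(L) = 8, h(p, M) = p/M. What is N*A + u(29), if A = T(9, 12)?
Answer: -1891877/6 ≈ -3.1531e+5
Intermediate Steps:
A = 21 (A = 9 + 12 = 21)
N = -270275/18 (N = 6 + ((-648 + 140)*(27/24 + 265))/9 = 6 + (-508*(27*(1/24) + 265))/9 = 6 + (-508*(9/8 + 265))/9 = 6 + (-508*2129/8)/9 = 6 + (1/9)*(-270383/2) = 6 - 270383/18 = -270275/18 ≈ -15015.)
N*A + u(29) = -270275/18*21 + 8 = -1891925/6 + 8 = -1891877/6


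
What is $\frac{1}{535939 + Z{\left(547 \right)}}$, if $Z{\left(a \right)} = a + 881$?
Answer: $\frac{1}{537367} \approx 1.8609 \cdot 10^{-6}$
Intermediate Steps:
$Z{\left(a \right)} = 881 + a$
$\frac{1}{535939 + Z{\left(547 \right)}} = \frac{1}{535939 + \left(881 + 547\right)} = \frac{1}{535939 + 1428} = \frac{1}{537367}$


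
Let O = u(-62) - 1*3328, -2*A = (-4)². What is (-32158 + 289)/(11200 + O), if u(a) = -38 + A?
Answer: -31869/7826 ≈ -4.0722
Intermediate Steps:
A = -8 (A = -½*(-4)² = -½*16 = -8)
u(a) = -46 (u(a) = -38 - 8 = -46)
O = -3374 (O = -46 - 1*3328 = -46 - 3328 = -3374)
(-32158 + 289)/(11200 + O) = (-32158 + 289)/(11200 - 3374) = -31869/7826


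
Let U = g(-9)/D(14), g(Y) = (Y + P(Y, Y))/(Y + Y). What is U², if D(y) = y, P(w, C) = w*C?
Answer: 4/49 ≈ 0.081633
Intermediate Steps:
P(w, C) = C*w
g(Y) = (Y + Y²)/(2*Y) (g(Y) = (Y + Y*Y)/(Y + Y) = (Y + Y²)/((2*Y)) = (Y + Y²)*(1/(2*Y)) = (Y + Y²)/(2*Y))
U = -2/7 (U = (½ + (½)*(-9))/14 = (½ - 9/2)*(1/14) = -4*1/14 = -2/7 ≈ -0.28571)
U² = (-2/7)² = 4/49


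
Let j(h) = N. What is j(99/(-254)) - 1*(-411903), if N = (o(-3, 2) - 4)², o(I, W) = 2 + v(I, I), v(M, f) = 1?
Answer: 411904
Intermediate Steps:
o(I, W) = 3 (o(I, W) = 2 + 1 = 3)
N = 1 (N = (3 - 4)² = (-1)² = 1)
j(h) = 1
j(99/(-254)) - 1*(-411903) = 1 - 1*(-411903) = 1 + 411903 = 411904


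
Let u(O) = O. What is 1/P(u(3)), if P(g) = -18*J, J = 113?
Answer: -1/2034 ≈ -0.00049164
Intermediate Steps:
P(g) = -2034 (P(g) = -18*113 = -2034)
1/P(u(3)) = 1/(-2034) = -1/2034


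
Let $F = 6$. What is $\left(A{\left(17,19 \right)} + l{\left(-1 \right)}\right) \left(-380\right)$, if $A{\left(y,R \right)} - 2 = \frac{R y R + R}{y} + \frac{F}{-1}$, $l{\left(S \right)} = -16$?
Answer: $- \frac{2210080}{17} \approx -1.3 \cdot 10^{5}$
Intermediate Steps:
$A{\left(y,R \right)} = -4 + \frac{R + y R^{2}}{y}$ ($A{\left(y,R \right)} = 2 + \left(\frac{R y R + R}{y} + \frac{6}{-1}\right) = 2 + \left(\frac{y R^{2} + R}{y} + 6 \left(-1\right)\right) = 2 - \left(6 - \frac{R + y R^{2}}{y}\right) = -4 + \frac{R + y R^{2}}{y}$)
$\left(A{\left(17,19 \right)} + l{\left(-1 \right)}\right) \left(-380\right) = \left(\left(-4 + 19^{2} + \frac{19}{17}\right) - 16\right) \left(-380\right) = \left(\left(-4 + 361 + 19 \cdot \frac{1}{17}\right) - 16\right) \left(-380\right) = \left(\left(-4 + 361 + \frac{19}{17}\right) - 16\right) \left(-380\right) = \left(\frac{6088}{17} - 16\right) \left(-380\right) = \frac{5816}{17} \left(-380\right) = - \frac{2210080}{17}$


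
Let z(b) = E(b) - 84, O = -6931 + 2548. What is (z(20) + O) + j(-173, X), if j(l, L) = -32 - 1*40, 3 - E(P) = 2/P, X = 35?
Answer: -45361/10 ≈ -4536.1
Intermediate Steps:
E(P) = 3 - 2/P
O = -4383
j(l, L) = -72 (j(l, L) = -32 - 40 = -72)
z(b) = -81 - 2/b (z(b) = (3 - 2/b) - 84 = -81 - 2/b)
(z(20) + O) + j(-173, X) = ((-81 - 2/20) - 4383) - 72 = ((-81 - 2*1/20) - 4383) - 72 = ((-81 - ⅒) - 4383) - 72 = (-811/10 - 4383) - 72 = -44641/10 - 72 = -45361/10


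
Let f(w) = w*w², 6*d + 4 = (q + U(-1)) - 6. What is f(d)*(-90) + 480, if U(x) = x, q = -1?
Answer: 1200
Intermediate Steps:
d = -2 (d = -⅔ + ((-1 - 1) - 6)/6 = -⅔ + (-2 - 6)/6 = -⅔ + (⅙)*(-8) = -⅔ - 4/3 = -2)
f(w) = w³
f(d)*(-90) + 480 = (-2)³*(-90) + 480 = -8*(-90) + 480 = 720 + 480 = 1200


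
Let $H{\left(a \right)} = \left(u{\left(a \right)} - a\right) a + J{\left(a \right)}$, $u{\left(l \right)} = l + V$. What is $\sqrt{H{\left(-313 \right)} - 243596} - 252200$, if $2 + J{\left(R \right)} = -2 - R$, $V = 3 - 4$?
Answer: $-252200 + i \sqrt{242974} \approx -2.522 \cdot 10^{5} + 492.92 i$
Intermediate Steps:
$V = -1$ ($V = 3 - 4 = -1$)
$J{\left(R \right)} = -4 - R$ ($J{\left(R \right)} = -2 - \left(2 + R\right) = -4 - R$)
$u{\left(l \right)} = -1 + l$ ($u{\left(l \right)} = l - 1 = -1 + l$)
$H{\left(a \right)} = -4 - 2 a$ ($H{\left(a \right)} = \left(\left(-1 + a\right) - a\right) a - \left(4 + a\right) = - a - \left(4 + a\right) = -4 - 2 a$)
$\sqrt{H{\left(-313 \right)} - 243596} - 252200 = \sqrt{\left(-4 - -626\right) - 243596} - 252200 = \sqrt{\left(-4 + 626\right) - 243596} - 252200 = \sqrt{622 - 243596} - 252200 = \sqrt{-242974} - 252200 = i \sqrt{242974} - 252200 = -252200 + i \sqrt{242974}$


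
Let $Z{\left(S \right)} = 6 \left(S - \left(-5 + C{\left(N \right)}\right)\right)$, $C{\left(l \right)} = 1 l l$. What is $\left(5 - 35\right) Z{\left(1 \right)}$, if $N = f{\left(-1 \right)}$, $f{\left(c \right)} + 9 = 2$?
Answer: $7740$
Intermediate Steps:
$f{\left(c \right)} = -7$ ($f{\left(c \right)} = -9 + 2 = -7$)
$N = -7$
$C{\left(l \right)} = l^{2}$ ($C{\left(l \right)} = l l = l^{2}$)
$Z{\left(S \right)} = -264 + 6 S$ ($Z{\left(S \right)} = 6 \left(S + \left(5 - \left(-7\right)^{2}\right)\right) = 6 \left(S + \left(5 - 49\right)\right) = 6 \left(S - 44\right) = 6 \left(-44 + S\right) = -264 + 6 S$)
$\left(5 - 35\right) Z{\left(1 \right)} = \left(5 - 35\right) \left(-264 + 6 \cdot 1\right) = - 30 \left(-264 + 6\right) = \left(-30\right) \left(-258\right) = 7740$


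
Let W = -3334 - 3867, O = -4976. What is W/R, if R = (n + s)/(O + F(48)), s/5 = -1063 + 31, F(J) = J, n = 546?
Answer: -17743264/2307 ≈ -7691.1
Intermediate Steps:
s = -5160 (s = 5*(-1063 + 31) = 5*(-1032) = -5160)
R = 2307/2464 (R = (546 - 5160)/(-4976 + 48) = -4614/(-4928) = -4614*(-1/4928) = 2307/2464 ≈ 0.93628)
W = -7201
W/R = -7201/2307/2464 = -7201*2464/2307 = -17743264/2307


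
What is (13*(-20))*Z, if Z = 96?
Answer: -24960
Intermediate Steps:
(13*(-20))*Z = (13*(-20))*96 = -260*96 = -24960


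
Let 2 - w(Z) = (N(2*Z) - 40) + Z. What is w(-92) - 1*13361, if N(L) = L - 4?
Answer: -13039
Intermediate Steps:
N(L) = -4 + L
w(Z) = 46 - 3*Z (w(Z) = 2 - (((-4 + 2*Z) - 40) + Z) = 2 - ((-44 + 2*Z) + Z) = 2 - (-44 + 3*Z) = 2 + (44 - 3*Z) = 46 - 3*Z)
w(-92) - 1*13361 = (46 - 3*(-92)) - 1*13361 = (46 + 276) - 13361 = 322 - 13361 = -13039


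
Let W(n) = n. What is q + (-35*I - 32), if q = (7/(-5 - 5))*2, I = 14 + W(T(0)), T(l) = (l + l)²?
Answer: -2617/5 ≈ -523.40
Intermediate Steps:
T(l) = 4*l² (T(l) = (2*l)² = 4*l²)
I = 14 (I = 14 + 4*0² = 14 + 4*0 = 14 + 0 = 14)
q = -7/5 (q = (7/(-10))*2 = -⅒*7*2 = -7/10*2 = -7/5 ≈ -1.4000)
q + (-35*I - 32) = -7/5 + (-35*14 - 32) = -7/5 + (-490 - 32) = -7/5 - 522 = -2617/5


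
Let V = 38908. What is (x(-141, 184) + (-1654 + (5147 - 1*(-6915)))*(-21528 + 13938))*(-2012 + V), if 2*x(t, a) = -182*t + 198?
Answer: -2914185915840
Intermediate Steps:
x(t, a) = 99 - 91*t (x(t, a) = (-182*t + 198)/2 = (198 - 182*t)/2 = 99 - 91*t)
(x(-141, 184) + (-1654 + (5147 - 1*(-6915)))*(-21528 + 13938))*(-2012 + V) = ((99 - 91*(-141)) + (-1654 + (5147 - 1*(-6915)))*(-21528 + 13938))*(-2012 + 38908) = ((99 + 12831) + (-1654 + (5147 + 6915))*(-7590))*36896 = (12930 + (-1654 + 12062)*(-7590))*36896 = (12930 + 10408*(-7590))*36896 = (12930 - 78996720)*36896 = -78983790*36896 = -2914185915840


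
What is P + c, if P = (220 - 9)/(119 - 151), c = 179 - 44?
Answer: 4109/32 ≈ 128.41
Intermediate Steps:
c = 135
P = -211/32 (P = 211/(-32) = 211*(-1/32) = -211/32 ≈ -6.5938)
P + c = -211/32 + 135 = 4109/32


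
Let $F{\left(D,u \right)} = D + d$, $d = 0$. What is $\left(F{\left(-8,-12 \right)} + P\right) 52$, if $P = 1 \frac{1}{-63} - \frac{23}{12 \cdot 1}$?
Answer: $- \frac{32539}{63} \approx -516.49$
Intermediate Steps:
$F{\left(D,u \right)} = D$ ($F{\left(D,u \right)} = D + 0 = D$)
$P = - \frac{487}{252}$ ($P = 1 \left(- \frac{1}{63}\right) - \frac{23}{12} = - \frac{1}{63} - \frac{23}{12} = - \frac{487}{252} \approx -1.9325$)
$\left(F{\left(-8,-12 \right)} + P\right) 52 = \left(-8 - \frac{487}{252}\right) 52 = \left(- \frac{2503}{252}\right) 52 = - \frac{32539}{63}$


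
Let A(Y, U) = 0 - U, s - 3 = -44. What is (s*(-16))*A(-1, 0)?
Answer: 0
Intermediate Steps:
s = -41 (s = 3 - 44 = -41)
A(Y, U) = -U
(s*(-16))*A(-1, 0) = (-41*(-16))*(-1*0) = 656*0 = 0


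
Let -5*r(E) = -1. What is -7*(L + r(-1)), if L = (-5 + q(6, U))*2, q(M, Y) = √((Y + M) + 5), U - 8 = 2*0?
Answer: 343/5 - 14*√19 ≈ 7.5754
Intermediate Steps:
U = 8 (U = 8 + 2*0 = 8 + 0 = 8)
r(E) = ⅕ (r(E) = -⅕*(-1) = ⅕)
q(M, Y) = √(5 + M + Y) (q(M, Y) = √((M + Y) + 5) = √(5 + M + Y))
L = -10 + 2*√19 (L = (-5 + √(5 + 6 + 8))*2 = (-5 + √19)*2 = -10 + 2*√19 ≈ -1.2822)
-7*(L + r(-1)) = -7*((-10 + 2*√19) + ⅕) = -7*(-49/5 + 2*√19) = 343/5 - 14*√19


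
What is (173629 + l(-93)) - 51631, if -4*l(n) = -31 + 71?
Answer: 121988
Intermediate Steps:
l(n) = -10 (l(n) = -(-31 + 71)/4 = -¼*40 = -10)
(173629 + l(-93)) - 51631 = (173629 - 10) - 51631 = 173619 - 51631 = 121988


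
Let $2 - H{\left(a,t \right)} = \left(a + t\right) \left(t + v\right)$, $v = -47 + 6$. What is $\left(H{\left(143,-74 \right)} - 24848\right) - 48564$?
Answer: $-65475$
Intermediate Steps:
$v = -41$
$H{\left(a,t \right)} = 2 - \left(-41 + t\right) \left(a + t\right)$ ($H{\left(a,t \right)} = 2 - \left(a + t\right) \left(t - 41\right) = 2 - \left(a + t\right) \left(-41 + t\right) = 2 - \left(-41 + t\right) \left(a + t\right)$)
$\left(H{\left(143,-74 \right)} - 24848\right) - 48564 = \left(\left(2 - \left(-74\right)^{2} + 41 \cdot 143 + 41 \left(-74\right) - 143 \left(-74\right)\right) - 24848\right) - 48564 = \left(\left(2 - 5476 + 5863 - 3034 + 10582\right) - 24848\right) - 48564 = \left(7937 - 24848\right) - 48564 = -16911 - 48564 = -65475$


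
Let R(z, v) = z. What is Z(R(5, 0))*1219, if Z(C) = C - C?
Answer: 0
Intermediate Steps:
Z(C) = 0
Z(R(5, 0))*1219 = 0*1219 = 0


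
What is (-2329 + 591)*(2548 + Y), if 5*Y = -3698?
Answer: -15714996/5 ≈ -3.1430e+6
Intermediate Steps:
Y = -3698/5 (Y = (⅕)*(-3698) = -3698/5 ≈ -739.60)
(-2329 + 591)*(2548 + Y) = (-2329 + 591)*(2548 - 3698/5) = -1738*9042/5 = -15714996/5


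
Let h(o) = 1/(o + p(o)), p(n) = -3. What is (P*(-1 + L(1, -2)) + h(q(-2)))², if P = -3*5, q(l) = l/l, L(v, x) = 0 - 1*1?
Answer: 3481/4 ≈ 870.25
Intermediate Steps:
L(v, x) = -1 (L(v, x) = 0 - 1 = -1)
q(l) = 1
h(o) = 1/(-3 + o) (h(o) = 1/(o - 3) = 1/(-3 + o))
P = -15
(P*(-1 + L(1, -2)) + h(q(-2)))² = (-15*(-1 - 1) + 1/(-3 + 1))² = (-15*(-2) + 1/(-2))² = (30 - ½)² = (59/2)² = 3481/4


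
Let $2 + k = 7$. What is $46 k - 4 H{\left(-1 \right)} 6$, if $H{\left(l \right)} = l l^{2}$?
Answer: $5520$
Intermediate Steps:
$k = 5$ ($k = -2 + 7 = 5$)
$H{\left(l \right)} = l^{3}$
$46 k - 4 H{\left(-1 \right)} 6 = 46 \cdot 5 - 4 \left(-1\right)^{3} \cdot 6 = 230 \left(-4\right) \left(-1\right) 6 = 230 \cdot 4 \cdot 6 = 230 \cdot 24 = 5520$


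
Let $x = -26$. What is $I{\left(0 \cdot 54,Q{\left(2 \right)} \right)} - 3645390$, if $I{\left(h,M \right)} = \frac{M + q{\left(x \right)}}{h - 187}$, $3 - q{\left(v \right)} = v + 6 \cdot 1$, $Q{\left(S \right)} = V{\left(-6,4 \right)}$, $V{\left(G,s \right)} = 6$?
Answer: $- \frac{681687959}{187} \approx -3.6454 \cdot 10^{6}$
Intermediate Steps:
$Q{\left(S \right)} = 6$
$q{\left(v \right)} = -3 - v$ ($q{\left(v \right)} = 3 - \left(v + 6 \cdot 1\right) = 3 - \left(v + 6\right) = 3 - \left(6 + v\right) = -3 - v$)
$I{\left(h,M \right)} = \frac{23 + M}{-187 + h}$ ($I{\left(h,M \right)} = \frac{M - -23}{h - 187} = \frac{M + \left(-3 + 26\right)}{-187 + h} = \frac{M + 23}{-187 + h} = \frac{23 + M}{-187 + h}$)
$I{\left(0 \cdot 54,Q{\left(2 \right)} \right)} - 3645390 = \frac{23 + 6}{-187 + 0 \cdot 54} - 3645390 = \frac{1}{-187 + 0} \cdot 29 - 3645390 = \frac{1}{-187} \cdot 29 - 3645390 = \left(- \frac{1}{187}\right) 29 - 3645390 = - \frac{29}{187} - 3645390 = - \frac{681687959}{187}$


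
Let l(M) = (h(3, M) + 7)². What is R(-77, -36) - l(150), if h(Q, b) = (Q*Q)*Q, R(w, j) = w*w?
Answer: 4773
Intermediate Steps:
R(w, j) = w²
h(Q, b) = Q³ (h(Q, b) = Q²*Q = Q³)
l(M) = 1156 (l(M) = (3³ + 7)² = (27 + 7)² = 34² = 1156)
R(-77, -36) - l(150) = (-77)² - 1*1156 = 5929 - 1156 = 4773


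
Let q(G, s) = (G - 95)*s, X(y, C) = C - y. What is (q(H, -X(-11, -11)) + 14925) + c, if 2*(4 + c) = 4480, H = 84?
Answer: 17161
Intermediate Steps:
c = 2236 (c = -4 + (½)*4480 = -4 + 2240 = 2236)
q(G, s) = s*(-95 + G) (q(G, s) = (-95 + G)*s = s*(-95 + G))
(q(H, -X(-11, -11)) + 14925) + c = ((-(-11 - 1*(-11)))*(-95 + 84) + 14925) + 2236 = (-(-11 + 11)*(-11) + 14925) + 2236 = (-1*0*(-11) + 14925) + 2236 = (0*(-11) + 14925) + 2236 = (0 + 14925) + 2236 = 14925 + 2236 = 17161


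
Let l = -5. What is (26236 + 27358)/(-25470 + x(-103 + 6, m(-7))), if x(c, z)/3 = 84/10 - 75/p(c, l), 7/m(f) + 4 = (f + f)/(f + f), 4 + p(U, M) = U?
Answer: -27064970/12848499 ≈ -2.1065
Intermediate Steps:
p(U, M) = -4 + U
m(f) = -7/3 (m(f) = 7/(-4 + (f + f)/(f + f)) = 7/(-4 + (2*f)/((2*f))) = 7/(-4 + (2*f)*(1/(2*f))) = 7/(-4 + 1) = 7/(-3) = 7*(-⅓) = -7/3)
x(c, z) = 126/5 - 225/(-4 + c) (x(c, z) = 3*(84/10 - 75/(-4 + c)) = 3*(84*(⅒) - 75/(-4 + c)) = 3*(42/5 - 75/(-4 + c)) = 126/5 - 225/(-4 + c))
(26236 + 27358)/(-25470 + x(-103 + 6, m(-7))) = (26236 + 27358)/(-25470 + 9*(-181 + 14*(-103 + 6))/(5*(-4 + (-103 + 6)))) = 53594/(-25470 + 9*(-181 + 14*(-97))/(5*(-4 - 97))) = 53594/(-25470 + (9/5)*(-181 - 1358)/(-101)) = 53594/(-25470 + (9/5)*(-1/101)*(-1539)) = 53594/(-25470 + 13851/505) = 53594/(-12848499/505) = 53594*(-505/12848499) = -27064970/12848499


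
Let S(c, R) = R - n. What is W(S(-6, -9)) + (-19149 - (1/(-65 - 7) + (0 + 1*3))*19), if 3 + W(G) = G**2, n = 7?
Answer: -1364597/72 ≈ -18953.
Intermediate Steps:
S(c, R) = -7 + R (S(c, R) = R - 1*7 = R - 7 = -7 + R)
W(G) = -3 + G**2
W(S(-6, -9)) + (-19149 - (1/(-65 - 7) + (0 + 1*3))*19) = (-3 + (-7 - 9)**2) + (-19149 - (1/(-65 - 7) + (0 + 1*3))*19) = (-3 + (-16)**2) + (-19149 - (1/(-72) + (0 + 3))*19) = (-3 + 256) + (-19149 - (-1/72 + 3)*19) = 253 + (-19149 - 215*19/72) = 253 + (-19149 - 1*4085/72) = 253 + (-19149 - 4085/72) = 253 - 1382813/72 = -1364597/72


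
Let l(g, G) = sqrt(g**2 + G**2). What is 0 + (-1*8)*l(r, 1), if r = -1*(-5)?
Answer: -8*sqrt(26) ≈ -40.792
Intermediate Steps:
r = 5
l(g, G) = sqrt(G**2 + g**2)
0 + (-1*8)*l(r, 1) = 0 + (-1*8)*sqrt(1**2 + 5**2) = 0 - 8*sqrt(1 + 25) = 0 - 8*sqrt(26) = -8*sqrt(26)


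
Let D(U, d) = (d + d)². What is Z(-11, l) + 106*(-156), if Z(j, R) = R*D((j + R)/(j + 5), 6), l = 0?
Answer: -16536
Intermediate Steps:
D(U, d) = 4*d² (D(U, d) = (2*d)² = 4*d²)
Z(j, R) = 144*R (Z(j, R) = R*(4*6²) = R*(4*36) = R*144 = 144*R)
Z(-11, l) + 106*(-156) = 144*0 + 106*(-156) = 0 - 16536 = -16536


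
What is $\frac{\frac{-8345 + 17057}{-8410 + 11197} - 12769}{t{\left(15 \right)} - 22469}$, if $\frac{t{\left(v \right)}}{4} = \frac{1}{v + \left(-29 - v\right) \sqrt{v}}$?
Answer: $\frac{7678363674219615}{13514559880392991} - \frac{2087271472 \sqrt{15}}{13514559880392991} \approx 0.56815$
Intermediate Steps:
$t{\left(v \right)} = \frac{4}{v + \sqrt{v} \left(-29 - v\right)}$ ($t{\left(v \right)} = \frac{4}{v + \left(-29 - v\right) \sqrt{v}} = \frac{4}{v + \sqrt{v} \left(-29 - v\right)}$)
$\frac{\frac{-8345 + 17057}{-8410 + 11197} - 12769}{t{\left(15 \right)} - 22469} = \frac{\frac{-8345 + 17057}{-8410 + 11197} - 12769}{\frac{4}{15 - 15^{\frac{3}{2}} - 29 \sqrt{15}} - 22469} = \frac{\frac{8712}{2787} - 12769}{\frac{4}{15 - 15 \sqrt{15} - 29 \sqrt{15}} - 22469} = \frac{8712 \cdot \frac{1}{2787} - 12769}{\frac{4}{15 - 15 \sqrt{15} - 29 \sqrt{15}} - 22469} = \frac{\frac{2904}{929} - 12769}{\frac{4}{15 - 44 \sqrt{15}} - 22469} = - \frac{11859497}{929 \left(-22469 + \frac{4}{15 - 44 \sqrt{15}}\right)}$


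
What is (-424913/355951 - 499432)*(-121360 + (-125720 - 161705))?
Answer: 72671240245584825/355951 ≈ 2.0416e+11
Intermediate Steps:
(-424913/355951 - 499432)*(-121360 + (-125720 - 161705)) = (-424913*1/355951 - 499432)*(-121360 - 287425) = (-424913/355951 - 499432)*(-408785) = -177773744745/355951*(-408785) = 72671240245584825/355951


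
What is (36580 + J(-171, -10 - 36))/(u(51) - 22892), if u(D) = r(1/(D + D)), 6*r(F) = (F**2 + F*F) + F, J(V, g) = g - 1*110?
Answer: -284216472/178626263 ≈ -1.5911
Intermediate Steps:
J(V, g) = -110 + g (J(V, g) = g - 110 = -110 + g)
r(F) = F**2/3 + F/6 (r(F) = ((F**2 + F*F) + F)/6 = ((F**2 + F**2) + F)/6 = (2*F**2 + F)/6 = (F + 2*F**2)/6 = F**2/3 + F/6)
u(D) = (1 + 1/D)/(12*D) (u(D) = (1 + 2/(D + D))/(6*(D + D)) = (1 + 2/((2*D)))/(6*((2*D))) = (1/(2*D))*(1 + 2*(1/(2*D)))/6 = (1/(2*D))*(1 + 1/D)/6 = (1 + 1/D)/(12*D))
(36580 + J(-171, -10 - 36))/(u(51) - 22892) = (36580 + (-110 + (-10 - 36)))/((1/12)*(1 + 51)/51**2 - 22892) = (36580 + (-110 - 46))/((1/12)*(1/2601)*52 - 22892) = (36580 - 156)/(13/7803 - 22892) = 36424/(-178626263/7803) = 36424*(-7803/178626263) = -284216472/178626263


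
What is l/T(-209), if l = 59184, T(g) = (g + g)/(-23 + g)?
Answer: 6865344/209 ≈ 32849.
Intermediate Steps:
T(g) = 2*g/(-23 + g) (T(g) = (2*g)/(-23 + g) = 2*g/(-23 + g))
l/T(-209) = 59184/((2*(-209)/(-23 - 209))) = 59184/((2*(-209)/(-232))) = 59184/((2*(-209)*(-1/232))) = 59184/(209/116) = 59184*(116/209) = 6865344/209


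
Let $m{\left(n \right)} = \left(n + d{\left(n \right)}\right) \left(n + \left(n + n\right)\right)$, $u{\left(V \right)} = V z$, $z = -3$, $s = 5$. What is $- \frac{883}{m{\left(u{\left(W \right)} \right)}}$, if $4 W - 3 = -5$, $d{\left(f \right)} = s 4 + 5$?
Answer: $- \frac{3532}{477} \approx -7.4046$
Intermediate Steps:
$d{\left(f \right)} = 25$ ($d{\left(f \right)} = 5 \cdot 4 + 5 = 20 + 5 = 25$)
$W = - \frac{1}{2}$ ($W = \frac{3}{4} + \frac{1}{4} \left(-5\right) = \frac{3}{4} - \frac{5}{4} = - \frac{1}{2} \approx -0.5$)
$u{\left(V \right)} = - 3 V$ ($u{\left(V \right)} = V \left(-3\right) = - 3 V$)
$m{\left(n \right)} = 3 n \left(25 + n\right)$ ($m{\left(n \right)} = \left(n + 25\right) \left(n + \left(n + n\right)\right) = \left(25 + n\right) \left(n + 2 n\right) = \left(25 + n\right) 3 n = 3 n \left(25 + n\right)$)
$- \frac{883}{m{\left(u{\left(W \right)} \right)}} = - \frac{883}{3 \left(\left(-3\right) \left(- \frac{1}{2}\right)\right) \left(25 - - \frac{3}{2}\right)} = - \frac{883}{3 \cdot \frac{3}{2} \left(25 + \frac{3}{2}\right)} = - \frac{883}{3 \cdot \frac{3}{2} \cdot \frac{53}{2}} = - \frac{883}{\frac{477}{4}} = \left(-883\right) \frac{4}{477} = - \frac{3532}{477}$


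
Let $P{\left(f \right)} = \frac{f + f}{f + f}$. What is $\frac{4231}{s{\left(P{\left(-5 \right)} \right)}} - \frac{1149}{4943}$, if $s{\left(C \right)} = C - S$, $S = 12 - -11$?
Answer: $- \frac{20939111}{108746} \approx -192.55$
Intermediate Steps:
$P{\left(f \right)} = 1$ ($P{\left(f \right)} = \frac{2 f}{2 f} = 2 f \frac{1}{2 f} = 1$)
$S = 23$ ($S = 12 + 11 = 23$)
$s{\left(C \right)} = -23 + C$ ($s{\left(C \right)} = C - 23 = -23 + C$)
$\frac{4231}{s{\left(P{\left(-5 \right)} \right)}} - \frac{1149}{4943} = \frac{4231}{-23 + 1} - \frac{1149}{4943} = \frac{4231}{-22} - \frac{1149}{4943} = 4231 \left(- \frac{1}{22}\right) - \frac{1149}{4943} = - \frac{4231}{22} - \frac{1149}{4943} = - \frac{20939111}{108746}$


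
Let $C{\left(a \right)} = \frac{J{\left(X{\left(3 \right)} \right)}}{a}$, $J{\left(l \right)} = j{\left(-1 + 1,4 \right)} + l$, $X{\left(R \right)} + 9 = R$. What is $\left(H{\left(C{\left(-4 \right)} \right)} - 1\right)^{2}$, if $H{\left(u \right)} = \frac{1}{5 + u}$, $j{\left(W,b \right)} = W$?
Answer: $\frac{121}{169} \approx 0.71598$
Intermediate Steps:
$X{\left(R \right)} = -9 + R$
$J{\left(l \right)} = l$ ($J{\left(l \right)} = \left(-1 + 1\right) + l = 0 + l = l$)
$C{\left(a \right)} = - \frac{6}{a}$ ($C{\left(a \right)} = \frac{-9 + 3}{a} = - \frac{6}{a}$)
$\left(H{\left(C{\left(-4 \right)} \right)} - 1\right)^{2} = \left(\frac{1}{5 - \frac{6}{-4}} - 1\right)^{2} = \left(\frac{1}{5 - - \frac{3}{2}} - 1\right)^{2} = \left(\frac{1}{5 + \frac{3}{2}} - 1\right)^{2} = \left(\frac{1}{\frac{13}{2}} - 1\right)^{2} = \left(\frac{2}{13} - 1\right)^{2} = \left(- \frac{11}{13}\right)^{2} = \frac{121}{169}$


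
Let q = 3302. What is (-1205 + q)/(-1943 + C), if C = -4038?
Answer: -2097/5981 ≈ -0.35061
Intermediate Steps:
(-1205 + q)/(-1943 + C) = (-1205 + 3302)/(-1943 - 4038) = 2097/(-5981) = 2097*(-1/5981) = -2097/5981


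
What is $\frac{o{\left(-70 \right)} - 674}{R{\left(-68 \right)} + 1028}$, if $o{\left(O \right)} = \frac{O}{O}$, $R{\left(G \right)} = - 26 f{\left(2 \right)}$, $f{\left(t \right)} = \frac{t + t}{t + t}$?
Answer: $- \frac{673}{1002} \approx -0.67166$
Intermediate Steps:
$f{\left(t \right)} = 1$ ($f{\left(t \right)} = \frac{2 t}{2 t} = 2 t \frac{1}{2 t} = 1$)
$R{\left(G \right)} = -26$ ($R{\left(G \right)} = \left(-26\right) 1 = -26$)
$o{\left(O \right)} = 1$
$\frac{o{\left(-70 \right)} - 674}{R{\left(-68 \right)} + 1028} = \frac{1 - 674}{-26 + 1028} = - \frac{673}{1002}$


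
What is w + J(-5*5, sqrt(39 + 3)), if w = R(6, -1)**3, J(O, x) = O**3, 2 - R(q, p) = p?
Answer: -15598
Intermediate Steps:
R(q, p) = 2 - p
w = 27 (w = (2 - 1*(-1))**3 = (2 + 1)**3 = 3**3 = 27)
w + J(-5*5, sqrt(39 + 3)) = 27 + (-5*5)**3 = 27 + (-25)**3 = 27 - 15625 = -15598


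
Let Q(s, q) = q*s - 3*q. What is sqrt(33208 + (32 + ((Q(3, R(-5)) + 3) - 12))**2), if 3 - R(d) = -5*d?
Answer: sqrt(33737) ≈ 183.68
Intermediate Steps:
R(d) = 3 + 5*d (R(d) = 3 - (-5)*d = 3 + 5*d)
Q(s, q) = -3*q + q*s
sqrt(33208 + (32 + ((Q(3, R(-5)) + 3) - 12))**2) = sqrt(33208 + (32 + (((3 + 5*(-5))*(-3 + 3) + 3) - 12))**2) = sqrt(33208 + (32 + (((3 - 25)*0 + 3) - 12))**2) = sqrt(33208 + (32 + ((-22*0 + 3) - 12))**2) = sqrt(33208 + (32 + ((0 + 3) - 12))**2) = sqrt(33208 + (32 + (3 - 12))**2) = sqrt(33208 + (32 - 9)**2) = sqrt(33208 + 23**2) = sqrt(33208 + 529) = sqrt(33737)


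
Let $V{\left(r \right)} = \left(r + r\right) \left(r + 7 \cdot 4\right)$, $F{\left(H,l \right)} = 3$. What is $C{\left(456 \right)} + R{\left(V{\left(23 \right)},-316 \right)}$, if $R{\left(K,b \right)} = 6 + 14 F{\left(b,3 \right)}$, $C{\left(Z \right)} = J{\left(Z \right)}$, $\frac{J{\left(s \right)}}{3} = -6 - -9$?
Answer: $57$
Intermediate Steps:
$J{\left(s \right)} = 9$ ($J{\left(s \right)} = 3 \left(-6 - -9\right) = 3 \left(-6 + 9\right) = 3 \cdot 3 = 9$)
$V{\left(r \right)} = 2 r \left(28 + r\right)$ ($V{\left(r \right)} = 2 r \left(r + 28\right) = 2 r \left(28 + r\right)$)
$C{\left(Z \right)} = 9$
$R{\left(K,b \right)} = 48$ ($R{\left(K,b \right)} = 6 + 14 \cdot 3 = 6 + 42 = 48$)
$C{\left(456 \right)} + R{\left(V{\left(23 \right)},-316 \right)} = 9 + 48 = 57$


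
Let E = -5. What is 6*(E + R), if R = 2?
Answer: -18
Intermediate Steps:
6*(E + R) = 6*(-5 + 2) = 6*(-3) = -18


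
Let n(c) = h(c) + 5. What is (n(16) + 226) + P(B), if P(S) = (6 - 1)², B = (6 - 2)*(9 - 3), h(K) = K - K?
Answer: 256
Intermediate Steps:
h(K) = 0
n(c) = 5 (n(c) = 0 + 5 = 5)
B = 24 (B = 4*6 = 24)
P(S) = 25 (P(S) = 5² = 25)
(n(16) + 226) + P(B) = (5 + 226) + 25 = 231 + 25 = 256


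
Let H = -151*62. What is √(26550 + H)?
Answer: 2*√4297 ≈ 131.10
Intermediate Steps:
H = -9362
√(26550 + H) = √(26550 - 9362) = √17188 = 2*√4297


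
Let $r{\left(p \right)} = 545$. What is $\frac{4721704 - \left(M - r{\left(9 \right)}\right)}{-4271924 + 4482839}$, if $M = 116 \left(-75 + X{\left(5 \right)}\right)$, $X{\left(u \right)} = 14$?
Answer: $\frac{945865}{42183} \approx 22.423$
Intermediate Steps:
$M = -7076$ ($M = 116 \left(-75 + 14\right) = 116 \left(-61\right) = -7076$)
$\frac{4721704 - \left(M - r{\left(9 \right)}\right)}{-4271924 + 4482839} = \frac{4721704 + \left(545 - -7076\right)}{-4271924 + 4482839} = \frac{4721704 + \left(545 + 7076\right)}{210915} = \left(4721704 + 7621\right) \frac{1}{210915} = 4729325 \cdot \frac{1}{210915} = \frac{945865}{42183}$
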